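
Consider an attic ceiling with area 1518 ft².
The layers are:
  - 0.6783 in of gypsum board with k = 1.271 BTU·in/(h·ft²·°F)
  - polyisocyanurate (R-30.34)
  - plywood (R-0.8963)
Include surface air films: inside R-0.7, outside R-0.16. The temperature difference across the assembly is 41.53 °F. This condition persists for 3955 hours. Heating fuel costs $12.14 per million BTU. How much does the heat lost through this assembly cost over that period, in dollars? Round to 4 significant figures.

0.6783/1.271 = 0.53367
R_total = 0.7 + 0.53367 + 30.34 + 0.8963 + 0.16 = 32.63 ft²·°F·h/BTU
Q = 1518 × 41.53 / 32.63 = 1932 BTU/h
E = 1932 × 3955 = 7641200 BTU
Cost = 7641200/10⁶ × 12.14 = $92.765

92.76 dollars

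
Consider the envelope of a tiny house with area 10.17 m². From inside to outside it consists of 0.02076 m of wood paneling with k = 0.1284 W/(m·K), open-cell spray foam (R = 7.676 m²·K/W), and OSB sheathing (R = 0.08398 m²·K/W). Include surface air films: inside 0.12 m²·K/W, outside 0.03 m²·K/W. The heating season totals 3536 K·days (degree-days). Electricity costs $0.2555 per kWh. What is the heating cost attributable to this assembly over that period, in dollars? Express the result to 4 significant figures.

27.32 dollars

0.02076/0.1284 = 0.16168
R_total = 0.12 + 0.16168 + 7.676 + 0.08398 + 0.03 = 8.0717 m²·K/W
E = A × HDD × 24 / R / 1000 = 10.17 × 3536 × 24 / 8.0717 / 1000 = 106.93 kWh
Cost = 106.93 × 0.2555 = $27.319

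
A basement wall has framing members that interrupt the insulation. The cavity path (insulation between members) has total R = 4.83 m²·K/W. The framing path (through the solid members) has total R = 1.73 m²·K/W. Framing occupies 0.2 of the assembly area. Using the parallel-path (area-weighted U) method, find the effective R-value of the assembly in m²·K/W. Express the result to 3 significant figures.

3.56 m²·K/W

U_eff = 0.8/4.83 + 0.2/1.73 = 0.1656 + 0.1156 = 0.2812
R_eff = 1/U_eff = 3.556 m²·K/W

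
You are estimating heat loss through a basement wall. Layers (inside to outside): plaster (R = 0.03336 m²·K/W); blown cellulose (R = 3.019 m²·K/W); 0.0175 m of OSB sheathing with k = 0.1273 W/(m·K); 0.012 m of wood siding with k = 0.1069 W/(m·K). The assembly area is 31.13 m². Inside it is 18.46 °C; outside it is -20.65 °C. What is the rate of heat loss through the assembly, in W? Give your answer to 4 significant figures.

368.7 W

0.0175/0.1273 = 0.13747
0.012/0.1069 = 0.11225
R_total = 0.03336 + 3.019 + 0.13747 + 0.11225 = 3.3021 m²·K/W
Q = A·ΔT/R = 31.13 × (18.46 − (-20.65)) / 3.3021 = 368.7 W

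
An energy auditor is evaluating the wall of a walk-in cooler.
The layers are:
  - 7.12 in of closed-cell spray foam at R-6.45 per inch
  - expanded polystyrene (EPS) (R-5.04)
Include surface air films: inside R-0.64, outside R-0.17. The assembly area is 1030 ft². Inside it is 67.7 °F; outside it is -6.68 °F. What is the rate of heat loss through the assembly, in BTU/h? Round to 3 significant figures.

1480 BTU/h

7.12 × 6.45 = 45.92
R_total = 0.64 + 45.92 + 5.04 + 0.17 = 51.77 ft²·°F·h/BTU
Q = A·ΔT/R = 1030 × (67.7 − (-6.68)) / 51.77 = 1480 BTU/h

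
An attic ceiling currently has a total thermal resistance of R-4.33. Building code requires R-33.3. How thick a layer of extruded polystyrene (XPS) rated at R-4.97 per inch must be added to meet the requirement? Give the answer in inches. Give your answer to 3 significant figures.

5.83 in

ΔR = 33.3 − 4.33 = 28.97 ft²·°F·h/BTU
L = ΔR / (R/in) = 28.97/4.97 = 5.829 in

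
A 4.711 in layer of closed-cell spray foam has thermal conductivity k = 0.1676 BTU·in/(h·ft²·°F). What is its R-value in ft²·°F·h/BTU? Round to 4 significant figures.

28.11 ft²·°F·h/BTU

R = L/k = 4.711/0.1676 = 28.109 ft²·°F·h/BTU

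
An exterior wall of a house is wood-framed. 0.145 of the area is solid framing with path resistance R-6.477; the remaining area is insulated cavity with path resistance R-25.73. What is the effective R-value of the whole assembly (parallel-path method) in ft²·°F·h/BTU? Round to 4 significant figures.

U_eff = 0.855/25.73 + 0.145/6.477 = 0.03323 + 0.022387 = 0.055617
R_eff = 1/U_eff = 17.98 ft²·°F·h/BTU

17.98 ft²·°F·h/BTU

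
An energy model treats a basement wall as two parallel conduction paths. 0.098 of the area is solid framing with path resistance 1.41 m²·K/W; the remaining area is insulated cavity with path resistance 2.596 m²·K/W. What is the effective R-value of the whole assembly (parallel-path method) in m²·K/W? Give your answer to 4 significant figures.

2.398 m²·K/W

U_eff = 0.902/2.596 + 0.098/1.41 = 0.34746 + 0.069504 = 0.41696
R_eff = 1/U_eff = 2.3983 m²·K/W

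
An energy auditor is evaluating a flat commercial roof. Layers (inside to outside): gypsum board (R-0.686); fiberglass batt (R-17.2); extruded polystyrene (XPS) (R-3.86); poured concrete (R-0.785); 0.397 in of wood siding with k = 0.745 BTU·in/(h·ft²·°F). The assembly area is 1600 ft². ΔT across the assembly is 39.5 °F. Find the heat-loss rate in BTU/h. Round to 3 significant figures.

2740 BTU/h

0.397/0.745 = 0.5329
R_total = 0.686 + 17.2 + 3.86 + 0.785 + 0.5329 = 23.06 ft²·°F·h/BTU
Q = A·ΔT/R = 1600 × 39.5 / 23.06 = 2740 BTU/h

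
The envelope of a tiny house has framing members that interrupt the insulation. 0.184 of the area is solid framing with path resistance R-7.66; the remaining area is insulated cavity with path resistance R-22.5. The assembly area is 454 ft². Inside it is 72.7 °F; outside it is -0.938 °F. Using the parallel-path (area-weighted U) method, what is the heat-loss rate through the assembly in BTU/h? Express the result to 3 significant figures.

2020 BTU/h

U_eff = 0.816/22.5 + 0.184/7.66 = 0.03627 + 0.02402 = 0.06029
R_eff = 1/U_eff = 16.59 ft²·°F·h/BTU
Q = 454 × (72.7 − (-0.938)) / 16.59 = 2016 BTU/h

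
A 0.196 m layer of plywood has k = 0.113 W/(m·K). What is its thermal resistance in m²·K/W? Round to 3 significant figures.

R = L/k = 0.196/0.113 = 1.735 m²·K/W

1.73 m²·K/W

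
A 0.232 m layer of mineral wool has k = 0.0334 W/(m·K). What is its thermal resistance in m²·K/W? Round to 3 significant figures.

R = L/k = 0.232/0.0334 = 6.946 m²·K/W

6.95 m²·K/W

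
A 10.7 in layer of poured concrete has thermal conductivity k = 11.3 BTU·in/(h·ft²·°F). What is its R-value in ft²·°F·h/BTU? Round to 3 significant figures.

0.947 ft²·°F·h/BTU

R = L/k = 10.7/11.3 = 0.9469 ft²·°F·h/BTU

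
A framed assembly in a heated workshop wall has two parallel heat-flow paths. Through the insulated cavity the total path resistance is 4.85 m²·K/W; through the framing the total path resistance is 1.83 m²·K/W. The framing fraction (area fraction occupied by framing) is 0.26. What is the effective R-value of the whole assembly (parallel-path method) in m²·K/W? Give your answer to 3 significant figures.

U_eff = 0.74/4.85 + 0.26/1.83 = 0.1526 + 0.1421 = 0.2947
R_eff = 1/U_eff = 3.394 m²·K/W

3.39 m²·K/W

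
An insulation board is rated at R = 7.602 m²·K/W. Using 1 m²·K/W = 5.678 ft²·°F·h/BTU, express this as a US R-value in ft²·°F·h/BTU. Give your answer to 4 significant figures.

43.16 ft²·°F·h/BTU

R_US = 7.602 × 5.678 = 43.164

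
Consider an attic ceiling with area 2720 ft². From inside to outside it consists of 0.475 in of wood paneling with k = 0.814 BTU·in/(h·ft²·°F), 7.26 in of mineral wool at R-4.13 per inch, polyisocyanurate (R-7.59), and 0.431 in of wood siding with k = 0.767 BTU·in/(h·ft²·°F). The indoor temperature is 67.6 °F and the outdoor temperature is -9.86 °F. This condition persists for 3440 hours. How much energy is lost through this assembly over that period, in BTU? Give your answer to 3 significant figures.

0.475/0.814 = 0.5835
7.26 × 4.13 = 29.98
0.431/0.767 = 0.5619
R_total = 0.5835 + 29.98 + 7.59 + 0.5619 = 38.72 ft²·°F·h/BTU
Q = 2720 × (67.6 − (-9.86)) / 38.72 = 5442 BTU/h
E = 5442 × 3440 = 18720000 BTU

18700000 BTU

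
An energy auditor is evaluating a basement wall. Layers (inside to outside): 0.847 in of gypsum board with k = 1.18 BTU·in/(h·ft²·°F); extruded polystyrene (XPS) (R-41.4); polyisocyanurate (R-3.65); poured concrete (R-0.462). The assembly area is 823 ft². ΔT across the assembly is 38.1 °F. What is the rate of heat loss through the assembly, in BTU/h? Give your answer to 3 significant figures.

678 BTU/h

0.847/1.18 = 0.7178
R_total = 0.7178 + 41.4 + 3.65 + 0.462 = 46.23 ft²·°F·h/BTU
Q = A·ΔT/R = 823 × 38.1 / 46.23 = 678.3 BTU/h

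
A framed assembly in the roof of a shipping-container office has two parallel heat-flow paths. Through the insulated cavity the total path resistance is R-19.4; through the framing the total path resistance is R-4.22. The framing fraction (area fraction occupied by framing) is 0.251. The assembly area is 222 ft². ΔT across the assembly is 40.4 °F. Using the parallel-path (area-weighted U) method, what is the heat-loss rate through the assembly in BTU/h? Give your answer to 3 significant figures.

880 BTU/h

U_eff = 0.749/19.4 + 0.251/4.22 = 0.03861 + 0.05948 = 0.09809
R_eff = 1/U_eff = 10.2 ft²·°F·h/BTU
Q = 222 × 40.4 / 10.2 = 879.7 BTU/h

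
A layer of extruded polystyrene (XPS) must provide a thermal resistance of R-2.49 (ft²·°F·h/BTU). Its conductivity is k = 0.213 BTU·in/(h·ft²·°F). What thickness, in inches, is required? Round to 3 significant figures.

0.530 in

L = R × k = 2.49 × 0.213 = 0.5304 in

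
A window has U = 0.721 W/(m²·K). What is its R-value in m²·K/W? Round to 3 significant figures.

R = 1/U = 1/0.721 = 1.387

1.39 m²·K/W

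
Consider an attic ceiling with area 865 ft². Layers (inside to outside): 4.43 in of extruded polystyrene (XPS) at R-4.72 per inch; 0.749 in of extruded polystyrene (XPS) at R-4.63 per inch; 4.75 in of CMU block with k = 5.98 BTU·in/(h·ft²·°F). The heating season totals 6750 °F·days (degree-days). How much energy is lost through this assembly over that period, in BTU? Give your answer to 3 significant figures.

5570000 BTU

4.43 × 4.72 = 20.91
0.749 × 4.63 = 3.468
4.75/5.98 = 0.7943
R_total = 20.91 + 3.468 + 0.7943 = 25.17 ft²·°F·h/BTU
E = A × HDD × 24 / R = 865 × 6750 × 24 / 25.17 = 5567000 BTU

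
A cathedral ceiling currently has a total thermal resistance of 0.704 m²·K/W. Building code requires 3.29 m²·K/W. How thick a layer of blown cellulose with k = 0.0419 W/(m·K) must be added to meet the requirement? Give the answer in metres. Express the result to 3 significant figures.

0.108 m

ΔR = 3.29 − 0.704 = 2.586 m²·K/W
L = ΔR × k = 2.586 × 0.0419 = 0.1084 m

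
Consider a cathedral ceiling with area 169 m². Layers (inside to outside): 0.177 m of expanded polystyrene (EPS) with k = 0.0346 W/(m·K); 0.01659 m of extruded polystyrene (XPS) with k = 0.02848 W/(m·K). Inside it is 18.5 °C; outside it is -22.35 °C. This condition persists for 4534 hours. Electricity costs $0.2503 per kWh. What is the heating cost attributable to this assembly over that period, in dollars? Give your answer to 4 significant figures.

0.177/0.0346 = 5.1156
0.01659/0.02848 = 0.58251
R_total = 5.1156 + 0.58251 = 5.6981 m²·K/W
Q = 169 × (18.5 − (-22.35)) / 5.6981 = 1211.6 W
E = 1211.6 W × 4534 h / 1000 = 5493.2 kWh
Cost = 5493.2 × 0.2503 = $1375

1375 dollars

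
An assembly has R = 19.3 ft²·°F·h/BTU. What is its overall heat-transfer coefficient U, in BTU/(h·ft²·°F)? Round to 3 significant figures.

0.0518 BTU/(h·ft²·°F)

U = 1/R = 1/19.3 = 0.05181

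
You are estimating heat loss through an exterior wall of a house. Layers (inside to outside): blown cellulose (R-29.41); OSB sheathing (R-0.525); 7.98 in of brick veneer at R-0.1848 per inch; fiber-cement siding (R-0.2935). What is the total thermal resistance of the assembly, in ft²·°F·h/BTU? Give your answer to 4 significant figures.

31.70 ft²·°F·h/BTU

7.98 × 0.1848 = 1.4747
R_total = 29.41 + 0.525 + 1.4747 + 0.2935 = 31.703 ft²·°F·h/BTU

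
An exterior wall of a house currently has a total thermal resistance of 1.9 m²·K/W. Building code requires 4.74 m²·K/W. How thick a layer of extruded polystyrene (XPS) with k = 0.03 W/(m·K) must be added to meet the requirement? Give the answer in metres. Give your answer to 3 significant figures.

ΔR = 4.74 − 1.9 = 2.84 m²·K/W
L = ΔR × k = 2.84 × 0.03 = 0.0852 m

0.0852 m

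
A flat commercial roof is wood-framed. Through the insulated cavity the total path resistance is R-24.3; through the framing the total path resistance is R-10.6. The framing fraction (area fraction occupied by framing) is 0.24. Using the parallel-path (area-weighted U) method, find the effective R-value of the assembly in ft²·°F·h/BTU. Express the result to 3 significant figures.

18.5 ft²·°F·h/BTU

U_eff = 0.76/24.3 + 0.24/10.6 = 0.03128 + 0.02264 = 0.05392
R_eff = 1/U_eff = 18.55 ft²·°F·h/BTU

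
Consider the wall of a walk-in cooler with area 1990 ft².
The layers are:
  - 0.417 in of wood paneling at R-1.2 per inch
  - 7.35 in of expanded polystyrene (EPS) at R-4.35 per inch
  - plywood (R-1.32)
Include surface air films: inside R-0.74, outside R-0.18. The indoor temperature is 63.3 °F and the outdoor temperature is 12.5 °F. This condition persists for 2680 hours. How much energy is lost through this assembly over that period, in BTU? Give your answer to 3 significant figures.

0.417 × 1.2 = 0.5004
7.35 × 4.35 = 31.97
R_total = 0.74 + 0.5004 + 31.97 + 1.32 + 0.18 = 34.71 ft²·°F·h/BTU
Q = 1990 × (63.3 − 12.5) / 34.71 = 2912 BTU/h
E = 2912 × 2680 = 7805000 BTU

7800000 BTU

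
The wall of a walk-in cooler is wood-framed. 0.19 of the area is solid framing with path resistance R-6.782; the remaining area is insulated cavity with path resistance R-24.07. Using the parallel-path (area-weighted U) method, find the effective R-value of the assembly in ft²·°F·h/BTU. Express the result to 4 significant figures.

16.22 ft²·°F·h/BTU

U_eff = 0.81/24.07 + 0.19/6.782 = 0.033652 + 0.028015 = 0.061667
R_eff = 1/U_eff = 16.216 ft²·°F·h/BTU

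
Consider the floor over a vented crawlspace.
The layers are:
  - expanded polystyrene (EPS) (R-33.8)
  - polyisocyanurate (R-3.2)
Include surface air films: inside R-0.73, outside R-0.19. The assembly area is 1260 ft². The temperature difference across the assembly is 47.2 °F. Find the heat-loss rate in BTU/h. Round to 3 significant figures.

R_total = 0.73 + 33.8 + 3.2 + 0.19 = 37.92 ft²·°F·h/BTU
Q = A·ΔT/R = 1260 × 47.2 / 37.92 = 1568 BTU/h

1570 BTU/h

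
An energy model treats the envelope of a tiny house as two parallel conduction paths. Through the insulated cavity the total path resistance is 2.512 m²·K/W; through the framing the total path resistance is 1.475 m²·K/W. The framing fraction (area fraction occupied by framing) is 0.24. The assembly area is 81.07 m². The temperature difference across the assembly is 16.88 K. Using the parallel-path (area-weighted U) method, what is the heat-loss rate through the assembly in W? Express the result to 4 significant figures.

U_eff = 0.76/2.512 + 0.24/1.475 = 0.30255 + 0.16271 = 0.46526
R_eff = 1/U_eff = 2.1493 m²·K/W
Q = 81.07 × 16.88 / 2.1493 = 636.69 W

636.7 W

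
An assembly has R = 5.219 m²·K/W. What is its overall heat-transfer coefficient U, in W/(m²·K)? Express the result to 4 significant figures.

U = 1/R = 1/5.219 = 0.19161

0.1916 W/(m²·K)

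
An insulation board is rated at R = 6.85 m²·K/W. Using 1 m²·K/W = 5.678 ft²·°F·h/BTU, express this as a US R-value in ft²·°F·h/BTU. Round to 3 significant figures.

38.9 ft²·°F·h/BTU

R_US = 6.85 × 5.678 = 38.89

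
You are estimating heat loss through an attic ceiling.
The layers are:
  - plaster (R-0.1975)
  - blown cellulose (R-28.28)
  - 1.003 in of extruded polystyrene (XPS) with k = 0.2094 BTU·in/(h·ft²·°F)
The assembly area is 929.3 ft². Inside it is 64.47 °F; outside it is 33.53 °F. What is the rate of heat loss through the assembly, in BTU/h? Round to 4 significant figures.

864.3 BTU/h

1.003/0.2094 = 4.7899
R_total = 0.1975 + 28.28 + 4.7899 = 33.267 ft²·°F·h/BTU
Q = A·ΔT/R = 929.3 × (64.47 − 33.53) / 33.267 = 864.29 BTU/h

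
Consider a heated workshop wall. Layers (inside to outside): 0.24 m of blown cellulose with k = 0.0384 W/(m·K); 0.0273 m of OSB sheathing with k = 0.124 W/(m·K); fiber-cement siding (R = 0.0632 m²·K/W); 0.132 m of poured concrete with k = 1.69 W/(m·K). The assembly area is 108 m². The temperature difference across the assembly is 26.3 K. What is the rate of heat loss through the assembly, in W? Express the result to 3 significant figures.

0.24/0.0384 = 6.25
0.0273/0.124 = 0.2202
0.132/1.69 = 0.07811
R_total = 6.25 + 0.2202 + 0.0632 + 0.07811 = 6.611 m²·K/W
Q = A·ΔT/R = 108 × 26.3 / 6.611 = 429.6 W

430 W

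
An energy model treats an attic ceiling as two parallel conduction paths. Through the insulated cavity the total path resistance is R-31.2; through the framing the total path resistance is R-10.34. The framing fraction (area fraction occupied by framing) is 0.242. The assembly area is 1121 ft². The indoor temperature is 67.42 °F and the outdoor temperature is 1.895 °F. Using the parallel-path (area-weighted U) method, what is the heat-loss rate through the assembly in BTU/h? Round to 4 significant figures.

U_eff = 0.758/31.2 + 0.242/10.34 = 0.024295 + 0.023404 = 0.047699
R_eff = 1/U_eff = 20.965 ft²·°F·h/BTU
Q = 1121 × (67.42 − 1.895) / 20.965 = 3503.7 BTU/h

3504 BTU/h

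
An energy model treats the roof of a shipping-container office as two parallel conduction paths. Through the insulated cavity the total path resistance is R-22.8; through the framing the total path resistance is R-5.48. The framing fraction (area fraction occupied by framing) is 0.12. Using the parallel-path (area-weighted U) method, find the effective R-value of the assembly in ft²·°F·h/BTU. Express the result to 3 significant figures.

16.5 ft²·°F·h/BTU

U_eff = 0.88/22.8 + 0.12/5.48 = 0.0386 + 0.0219 = 0.06049
R_eff = 1/U_eff = 16.53 ft²·°F·h/BTU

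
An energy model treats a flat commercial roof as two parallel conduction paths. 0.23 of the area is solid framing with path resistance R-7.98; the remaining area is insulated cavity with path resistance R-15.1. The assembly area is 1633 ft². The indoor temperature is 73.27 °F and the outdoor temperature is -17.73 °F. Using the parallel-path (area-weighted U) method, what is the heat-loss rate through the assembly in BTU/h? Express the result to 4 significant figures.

U_eff = 0.77/15.1 + 0.23/7.98 = 0.050993 + 0.028822 = 0.079815
R_eff = 1/U_eff = 12.529 ft²·°F·h/BTU
Q = 1633 × (73.27 − (-17.73)) / 12.529 = 11861 BTU/h

11860 BTU/h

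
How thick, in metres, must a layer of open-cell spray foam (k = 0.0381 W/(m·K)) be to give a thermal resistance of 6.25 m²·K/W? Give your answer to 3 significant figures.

L = R·k = 6.25 × 0.0381 = 0.2381 m

0.238 m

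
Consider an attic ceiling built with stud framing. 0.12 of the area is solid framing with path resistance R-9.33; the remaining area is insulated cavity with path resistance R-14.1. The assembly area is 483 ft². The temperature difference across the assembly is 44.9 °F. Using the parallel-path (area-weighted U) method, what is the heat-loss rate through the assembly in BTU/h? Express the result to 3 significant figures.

U_eff = 0.88/14.1 + 0.12/9.33 = 0.06241 + 0.01286 = 0.07527
R_eff = 1/U_eff = 13.28 ft²·°F·h/BTU
Q = 483 × 44.9 / 13.28 = 1632 BTU/h

1630 BTU/h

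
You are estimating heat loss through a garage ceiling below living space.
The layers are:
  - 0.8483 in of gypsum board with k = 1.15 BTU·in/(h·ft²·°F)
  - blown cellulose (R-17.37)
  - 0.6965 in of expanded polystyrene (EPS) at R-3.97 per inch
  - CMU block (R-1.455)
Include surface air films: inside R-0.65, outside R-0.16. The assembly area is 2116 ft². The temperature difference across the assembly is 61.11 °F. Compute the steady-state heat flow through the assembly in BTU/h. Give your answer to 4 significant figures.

5589 BTU/h

0.8483/1.15 = 0.73765
0.6965 × 3.97 = 2.7651
R_total = 0.65 + 0.73765 + 17.37 + 2.7651 + 1.455 + 0.16 = 23.138 ft²·°F·h/BTU
Q = A·ΔT/R = 2116 × 61.11 / 23.138 = 5588.6 BTU/h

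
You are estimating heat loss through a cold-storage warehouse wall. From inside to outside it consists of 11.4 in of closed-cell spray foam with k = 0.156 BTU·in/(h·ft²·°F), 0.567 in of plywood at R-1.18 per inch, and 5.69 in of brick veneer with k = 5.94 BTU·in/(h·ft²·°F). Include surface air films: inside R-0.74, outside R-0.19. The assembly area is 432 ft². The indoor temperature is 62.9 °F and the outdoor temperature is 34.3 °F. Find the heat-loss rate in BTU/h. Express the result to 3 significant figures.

163 BTU/h

11.4/0.156 = 73.08
0.567 × 1.18 = 0.6691
5.69/5.94 = 0.9579
R_total = 0.74 + 73.08 + 0.6691 + 0.9579 + 0.19 = 75.63 ft²·°F·h/BTU
Q = A·ΔT/R = 432 × (62.9 − 34.3) / 75.63 = 163.4 BTU/h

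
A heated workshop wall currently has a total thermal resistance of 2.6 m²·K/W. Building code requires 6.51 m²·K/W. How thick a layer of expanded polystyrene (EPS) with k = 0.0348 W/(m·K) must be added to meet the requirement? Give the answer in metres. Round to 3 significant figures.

ΔR = 6.51 − 2.6 = 3.91 m²·K/W
L = ΔR × k = 3.91 × 0.0348 = 0.1361 m

0.136 m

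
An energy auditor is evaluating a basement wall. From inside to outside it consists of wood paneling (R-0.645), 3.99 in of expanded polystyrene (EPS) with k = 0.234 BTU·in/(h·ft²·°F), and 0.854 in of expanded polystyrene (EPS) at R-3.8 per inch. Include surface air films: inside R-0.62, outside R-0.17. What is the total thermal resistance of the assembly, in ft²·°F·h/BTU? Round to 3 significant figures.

3.99/0.234 = 17.05
0.854 × 3.8 = 3.245
R_total = 0.62 + 0.645 + 17.05 + 3.245 + 0.17 = 21.73 ft²·°F·h/BTU

21.7 ft²·°F·h/BTU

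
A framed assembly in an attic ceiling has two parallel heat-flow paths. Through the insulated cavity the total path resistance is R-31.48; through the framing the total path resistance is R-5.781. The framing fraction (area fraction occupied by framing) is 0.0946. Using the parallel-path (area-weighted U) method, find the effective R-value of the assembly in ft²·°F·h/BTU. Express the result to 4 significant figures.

22.16 ft²·°F·h/BTU

U_eff = 0.9054/31.48 + 0.0946/5.781 = 0.028761 + 0.016364 = 0.045125
R_eff = 1/U_eff = 22.161 ft²·°F·h/BTU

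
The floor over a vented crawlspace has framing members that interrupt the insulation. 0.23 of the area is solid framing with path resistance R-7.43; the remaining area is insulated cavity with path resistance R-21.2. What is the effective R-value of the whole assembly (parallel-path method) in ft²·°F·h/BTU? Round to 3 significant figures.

14.9 ft²·°F·h/BTU

U_eff = 0.77/21.2 + 0.23/7.43 = 0.03632 + 0.03096 = 0.06728
R_eff = 1/U_eff = 14.86 ft²·°F·h/BTU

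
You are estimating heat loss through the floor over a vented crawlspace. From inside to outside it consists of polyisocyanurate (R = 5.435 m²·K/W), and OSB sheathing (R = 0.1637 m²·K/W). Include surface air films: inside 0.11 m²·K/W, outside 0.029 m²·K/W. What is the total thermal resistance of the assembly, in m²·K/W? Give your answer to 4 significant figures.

R_total = 0.11 + 5.435 + 0.1637 + 0.029 = 5.7377 m²·K/W

5.738 m²·K/W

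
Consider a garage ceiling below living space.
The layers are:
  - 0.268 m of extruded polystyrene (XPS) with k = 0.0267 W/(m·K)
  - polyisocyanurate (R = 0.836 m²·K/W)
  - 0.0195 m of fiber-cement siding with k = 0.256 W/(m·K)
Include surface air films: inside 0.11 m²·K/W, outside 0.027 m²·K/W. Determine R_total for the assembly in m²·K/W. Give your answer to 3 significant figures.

11.1 m²·K/W

0.268/0.0267 = 10.04
0.0195/0.256 = 0.07617
R_total = 0.11 + 10.04 + 0.836 + 0.07617 + 0.027 = 11.09 m²·K/W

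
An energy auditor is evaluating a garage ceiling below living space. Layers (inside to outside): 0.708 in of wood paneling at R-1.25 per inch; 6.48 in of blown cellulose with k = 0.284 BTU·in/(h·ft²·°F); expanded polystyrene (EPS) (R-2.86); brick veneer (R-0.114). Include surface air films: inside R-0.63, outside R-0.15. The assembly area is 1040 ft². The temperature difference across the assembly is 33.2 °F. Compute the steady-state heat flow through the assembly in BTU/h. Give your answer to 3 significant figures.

1260 BTU/h

0.708 × 1.25 = 0.885
6.48/0.284 = 22.82
R_total = 0.63 + 0.885 + 22.82 + 2.86 + 0.114 + 0.15 = 27.46 ft²·°F·h/BTU
Q = A·ΔT/R = 1040 × 33.2 / 27.46 = 1258 BTU/h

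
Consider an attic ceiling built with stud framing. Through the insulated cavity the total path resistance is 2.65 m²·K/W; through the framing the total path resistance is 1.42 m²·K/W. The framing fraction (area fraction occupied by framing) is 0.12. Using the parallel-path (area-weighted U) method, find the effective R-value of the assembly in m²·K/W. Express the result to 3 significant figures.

2.40 m²·K/W

U_eff = 0.88/2.65 + 0.12/1.42 = 0.3321 + 0.08451 = 0.4166
R_eff = 1/U_eff = 2.4 m²·K/W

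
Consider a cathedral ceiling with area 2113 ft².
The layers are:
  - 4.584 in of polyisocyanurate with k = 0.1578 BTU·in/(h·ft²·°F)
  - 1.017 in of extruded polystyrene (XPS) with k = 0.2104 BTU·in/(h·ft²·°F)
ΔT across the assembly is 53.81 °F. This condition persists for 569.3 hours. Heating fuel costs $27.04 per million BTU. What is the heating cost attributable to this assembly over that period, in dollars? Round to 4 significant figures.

4.584/0.1578 = 29.049
1.017/0.2104 = 4.8337
R_total = 29.049 + 4.8337 = 33.883 ft²·°F·h/BTU
Q = 2113 × 53.81 / 33.883 = 3355.7 BTU/h
E = 3355.7 × 569.3 = 1910400 BTU
Cost = 1910400/10⁶ × 27.04 = $51.657

51.66 dollars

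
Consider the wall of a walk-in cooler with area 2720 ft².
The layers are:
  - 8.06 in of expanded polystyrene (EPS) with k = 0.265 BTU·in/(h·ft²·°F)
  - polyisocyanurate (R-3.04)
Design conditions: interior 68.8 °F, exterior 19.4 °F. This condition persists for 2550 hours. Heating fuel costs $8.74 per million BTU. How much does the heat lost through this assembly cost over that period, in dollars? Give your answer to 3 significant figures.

8.06/0.265 = 30.42
R_total = 30.42 + 3.04 = 33.46 ft²·°F·h/BTU
Q = 2720 × (68.8 − 19.4) / 33.46 = 4016 BTU/h
E = 4016 × 2550 = 10240000 BTU
Cost = 10240000/10⁶ × 8.74 = $89.51

89.5 dollars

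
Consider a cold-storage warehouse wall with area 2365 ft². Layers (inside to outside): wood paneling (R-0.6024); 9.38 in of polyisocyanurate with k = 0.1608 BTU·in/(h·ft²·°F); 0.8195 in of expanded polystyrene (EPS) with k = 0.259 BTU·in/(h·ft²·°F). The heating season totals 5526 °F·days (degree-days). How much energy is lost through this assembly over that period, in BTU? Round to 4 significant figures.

9.38/0.1608 = 58.333
0.8195/0.259 = 3.1641
R_total = 0.6024 + 58.333 + 3.1641 = 62.1 ft²·°F·h/BTU
E = A × HDD × 24 / R = 2365 × 5526 × 24 / 62.1 = 5050800 BTU

5051000 BTU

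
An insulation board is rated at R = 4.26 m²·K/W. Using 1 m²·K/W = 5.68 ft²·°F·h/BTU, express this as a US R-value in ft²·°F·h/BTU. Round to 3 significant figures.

24.2 ft²·°F·h/BTU

R_US = 4.26 × 5.68 = 24.2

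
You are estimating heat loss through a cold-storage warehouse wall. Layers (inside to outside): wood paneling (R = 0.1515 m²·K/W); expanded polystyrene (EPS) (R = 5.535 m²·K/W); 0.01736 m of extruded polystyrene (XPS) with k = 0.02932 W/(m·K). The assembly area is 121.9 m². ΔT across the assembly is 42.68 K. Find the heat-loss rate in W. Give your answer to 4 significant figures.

828.6 W

0.01736/0.02932 = 0.59209
R_total = 0.1515 + 5.535 + 0.59209 = 6.2786 m²·K/W
Q = A·ΔT/R = 121.9 × 42.68 / 6.2786 = 828.64 W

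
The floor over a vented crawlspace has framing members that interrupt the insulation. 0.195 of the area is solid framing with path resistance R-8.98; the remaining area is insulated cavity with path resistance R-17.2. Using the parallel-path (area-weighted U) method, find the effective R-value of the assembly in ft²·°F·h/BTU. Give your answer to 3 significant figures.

U_eff = 0.805/17.2 + 0.195/8.98 = 0.0468 + 0.02171 = 0.06852
R_eff = 1/U_eff = 14.59 ft²·°F·h/BTU

14.6 ft²·°F·h/BTU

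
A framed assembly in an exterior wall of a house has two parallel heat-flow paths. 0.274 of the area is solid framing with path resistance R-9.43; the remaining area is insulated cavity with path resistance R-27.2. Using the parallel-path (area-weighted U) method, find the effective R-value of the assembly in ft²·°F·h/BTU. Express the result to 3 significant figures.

U_eff = 0.726/27.2 + 0.274/9.43 = 0.02669 + 0.02906 = 0.05575
R_eff = 1/U_eff = 17.94 ft²·°F·h/BTU

17.9 ft²·°F·h/BTU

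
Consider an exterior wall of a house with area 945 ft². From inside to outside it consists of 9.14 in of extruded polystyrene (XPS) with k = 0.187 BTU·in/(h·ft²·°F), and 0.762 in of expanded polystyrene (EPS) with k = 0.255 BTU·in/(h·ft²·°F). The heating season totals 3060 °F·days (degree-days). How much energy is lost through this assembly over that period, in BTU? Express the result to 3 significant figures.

1340000 BTU

9.14/0.187 = 48.88
0.762/0.255 = 2.988
R_total = 48.88 + 2.988 = 51.87 ft²·°F·h/BTU
E = A × HDD × 24 / R = 945 × 3060 × 24 / 51.87 = 1338000 BTU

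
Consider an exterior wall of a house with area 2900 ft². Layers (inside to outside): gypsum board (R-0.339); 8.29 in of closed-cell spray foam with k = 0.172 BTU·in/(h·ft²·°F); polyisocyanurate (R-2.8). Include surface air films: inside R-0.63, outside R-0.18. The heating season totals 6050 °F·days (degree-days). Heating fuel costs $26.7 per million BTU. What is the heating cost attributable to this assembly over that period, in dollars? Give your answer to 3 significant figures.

8.29/0.172 = 48.2
R_total = 0.63 + 0.339 + 48.2 + 2.8 + 0.18 = 52.15 ft²·°F·h/BTU
E = A × HDD × 24 / R = 2900 × 6050 × 24 / 52.15 = 8075000 BTU
Cost = 8075000/10⁶ × 26.7 = $215.6

216 dollars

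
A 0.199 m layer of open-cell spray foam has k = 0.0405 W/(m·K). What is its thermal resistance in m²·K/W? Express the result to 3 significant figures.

R = L/k = 0.199/0.0405 = 4.914 m²·K/W

4.91 m²·K/W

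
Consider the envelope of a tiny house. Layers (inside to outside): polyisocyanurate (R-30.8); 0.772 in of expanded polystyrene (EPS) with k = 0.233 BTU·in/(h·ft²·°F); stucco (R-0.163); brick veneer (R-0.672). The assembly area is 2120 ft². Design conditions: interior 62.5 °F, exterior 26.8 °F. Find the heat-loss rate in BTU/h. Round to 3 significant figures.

2170 BTU/h

0.772/0.233 = 3.313
R_total = 30.8 + 3.313 + 0.163 + 0.672 = 34.95 ft²·°F·h/BTU
Q = A·ΔT/R = 2120 × (62.5 − 26.8) / 34.95 = 2166 BTU/h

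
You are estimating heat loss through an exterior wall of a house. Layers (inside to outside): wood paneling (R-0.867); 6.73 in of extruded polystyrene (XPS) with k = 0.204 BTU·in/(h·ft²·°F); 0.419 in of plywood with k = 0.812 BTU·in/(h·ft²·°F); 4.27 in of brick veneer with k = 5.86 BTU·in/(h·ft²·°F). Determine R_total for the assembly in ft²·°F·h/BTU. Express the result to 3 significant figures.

6.73/0.204 = 32.99
0.419/0.812 = 0.516
4.27/5.86 = 0.7287
R_total = 0.867 + 32.99 + 0.516 + 0.7287 = 35.1 ft²·°F·h/BTU

35.1 ft²·°F·h/BTU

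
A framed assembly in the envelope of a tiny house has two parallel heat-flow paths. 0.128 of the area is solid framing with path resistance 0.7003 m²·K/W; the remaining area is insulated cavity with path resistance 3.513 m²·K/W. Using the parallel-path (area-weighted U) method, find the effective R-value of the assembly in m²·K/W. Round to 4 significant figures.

2.320 m²·K/W

U_eff = 0.872/3.513 + 0.128/0.7003 = 0.24822 + 0.18278 = 0.431
R_eff = 1/U_eff = 2.3202 m²·K/W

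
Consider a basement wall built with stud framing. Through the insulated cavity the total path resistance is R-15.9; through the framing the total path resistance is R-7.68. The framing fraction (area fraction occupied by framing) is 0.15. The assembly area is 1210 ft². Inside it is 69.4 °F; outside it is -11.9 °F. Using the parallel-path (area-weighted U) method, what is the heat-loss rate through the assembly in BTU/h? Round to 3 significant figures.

7180 BTU/h

U_eff = 0.85/15.9 + 0.15/7.68 = 0.05346 + 0.01953 = 0.07299
R_eff = 1/U_eff = 13.7 ft²·°F·h/BTU
Q = 1210 × (69.4 − (-11.9)) / 13.7 = 7180 BTU/h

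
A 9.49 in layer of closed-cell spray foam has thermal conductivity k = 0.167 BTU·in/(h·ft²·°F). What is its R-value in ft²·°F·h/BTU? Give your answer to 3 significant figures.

56.8 ft²·°F·h/BTU

R = L/k = 9.49/0.167 = 56.83 ft²·°F·h/BTU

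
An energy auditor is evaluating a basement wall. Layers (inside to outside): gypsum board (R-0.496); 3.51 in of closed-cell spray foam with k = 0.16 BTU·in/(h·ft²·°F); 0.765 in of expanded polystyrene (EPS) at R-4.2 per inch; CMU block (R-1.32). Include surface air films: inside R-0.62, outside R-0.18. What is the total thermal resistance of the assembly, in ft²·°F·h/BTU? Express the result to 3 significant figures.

3.51/0.16 = 21.94
0.765 × 4.2 = 3.213
R_total = 0.62 + 0.496 + 21.94 + 3.213 + 1.32 + 0.18 = 27.77 ft²·°F·h/BTU

27.8 ft²·°F·h/BTU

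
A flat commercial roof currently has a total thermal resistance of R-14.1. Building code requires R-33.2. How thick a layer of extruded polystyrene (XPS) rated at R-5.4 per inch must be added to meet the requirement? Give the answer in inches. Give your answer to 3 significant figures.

3.54 in

ΔR = 33.2 − 14.1 = 19.1 ft²·°F·h/BTU
L = ΔR / (R/in) = 19.1/5.4 = 3.537 in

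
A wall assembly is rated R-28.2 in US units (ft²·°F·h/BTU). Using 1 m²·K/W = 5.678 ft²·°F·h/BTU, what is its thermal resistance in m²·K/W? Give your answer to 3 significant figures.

R_SI = 28.2/5.678 = 4.967

4.97 m²·K/W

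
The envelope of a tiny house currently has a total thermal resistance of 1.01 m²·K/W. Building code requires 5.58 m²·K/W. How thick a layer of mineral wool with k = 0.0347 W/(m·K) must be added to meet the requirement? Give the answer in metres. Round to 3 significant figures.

0.159 m

ΔR = 5.58 − 1.01 = 4.57 m²·K/W
L = ΔR × k = 4.57 × 0.0347 = 0.1586 m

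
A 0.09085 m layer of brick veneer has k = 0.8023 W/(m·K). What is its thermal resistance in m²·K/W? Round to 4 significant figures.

0.1132 m²·K/W

R = L/k = 0.09085/0.8023 = 0.11324 m²·K/W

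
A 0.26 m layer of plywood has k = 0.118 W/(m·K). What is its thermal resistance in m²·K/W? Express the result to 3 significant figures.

R = L/k = 0.26/0.118 = 2.203 m²·K/W

2.20 m²·K/W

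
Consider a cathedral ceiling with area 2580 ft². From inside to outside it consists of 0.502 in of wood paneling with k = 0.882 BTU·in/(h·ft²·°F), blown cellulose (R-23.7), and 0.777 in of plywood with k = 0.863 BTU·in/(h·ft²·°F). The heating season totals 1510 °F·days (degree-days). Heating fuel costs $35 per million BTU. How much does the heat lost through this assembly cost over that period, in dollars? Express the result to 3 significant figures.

130 dollars

0.502/0.882 = 0.5692
0.777/0.863 = 0.9003
R_total = 0.5692 + 23.7 + 0.9003 = 25.17 ft²·°F·h/BTU
E = A × HDD × 24 / R = 2580 × 1510 × 24 / 25.17 = 3715000 BTU
Cost = 3715000/10⁶ × 35 = $130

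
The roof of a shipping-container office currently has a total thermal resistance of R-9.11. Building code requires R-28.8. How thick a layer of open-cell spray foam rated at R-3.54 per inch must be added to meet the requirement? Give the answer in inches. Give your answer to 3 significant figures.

ΔR = 28.8 − 9.11 = 19.69 ft²·°F·h/BTU
L = ΔR / (R/in) = 19.69/3.54 = 5.562 in

5.56 in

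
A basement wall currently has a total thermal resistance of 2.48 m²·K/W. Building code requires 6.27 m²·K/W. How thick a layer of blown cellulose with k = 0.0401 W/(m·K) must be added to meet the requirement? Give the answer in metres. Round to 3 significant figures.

0.152 m

ΔR = 6.27 − 2.48 = 3.79 m²·K/W
L = ΔR × k = 3.79 × 0.0401 = 0.152 m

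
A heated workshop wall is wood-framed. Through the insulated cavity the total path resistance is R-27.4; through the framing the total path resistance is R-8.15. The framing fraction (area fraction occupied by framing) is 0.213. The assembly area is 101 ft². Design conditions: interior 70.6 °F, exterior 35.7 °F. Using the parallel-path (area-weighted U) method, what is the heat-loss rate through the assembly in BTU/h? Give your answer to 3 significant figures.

193 BTU/h

U_eff = 0.787/27.4 + 0.213/8.15 = 0.02872 + 0.02613 = 0.05486
R_eff = 1/U_eff = 18.23 ft²·°F·h/BTU
Q = 101 × (70.6 − 35.7) / 18.23 = 193.4 BTU/h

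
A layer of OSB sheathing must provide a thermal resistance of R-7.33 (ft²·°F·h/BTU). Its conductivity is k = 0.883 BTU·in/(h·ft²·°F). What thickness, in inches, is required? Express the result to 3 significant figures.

L = R × k = 7.33 × 0.883 = 6.472 in

6.47 in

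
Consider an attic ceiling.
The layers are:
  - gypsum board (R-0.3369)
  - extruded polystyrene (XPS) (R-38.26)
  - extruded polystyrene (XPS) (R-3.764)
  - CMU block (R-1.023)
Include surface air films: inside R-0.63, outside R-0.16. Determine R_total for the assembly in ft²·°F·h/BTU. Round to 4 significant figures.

44.17 ft²·°F·h/BTU

R_total = 0.63 + 0.3369 + 38.26 + 3.764 + 1.023 + 0.16 = 44.174 ft²·°F·h/BTU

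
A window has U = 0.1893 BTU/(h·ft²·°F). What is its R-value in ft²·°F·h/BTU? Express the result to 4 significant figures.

R = 1/U = 1/0.1893 = 5.2826

5.283 ft²·°F·h/BTU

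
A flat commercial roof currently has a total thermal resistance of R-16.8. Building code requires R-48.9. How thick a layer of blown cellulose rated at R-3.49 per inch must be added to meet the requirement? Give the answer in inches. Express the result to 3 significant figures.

9.20 in

ΔR = 48.9 − 16.8 = 32.1 ft²·°F·h/BTU
L = ΔR / (R/in) = 32.1/3.49 = 9.198 in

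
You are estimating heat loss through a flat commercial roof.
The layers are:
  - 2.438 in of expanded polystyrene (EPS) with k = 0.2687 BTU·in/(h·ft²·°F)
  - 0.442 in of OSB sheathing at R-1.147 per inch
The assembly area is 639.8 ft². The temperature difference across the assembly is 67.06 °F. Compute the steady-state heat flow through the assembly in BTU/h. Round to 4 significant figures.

2.438/0.2687 = 9.0733
0.442 × 1.147 = 0.50697
R_total = 9.0733 + 0.50697 = 9.5803 ft²·°F·h/BTU
Q = A·ΔT/R = 639.8 × 67.06 / 9.5803 = 4478.5 BTU/h

4478 BTU/h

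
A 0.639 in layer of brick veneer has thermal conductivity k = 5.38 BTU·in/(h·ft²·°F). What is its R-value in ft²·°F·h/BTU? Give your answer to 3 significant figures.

R = L/k = 0.639/5.38 = 0.1188 ft²·°F·h/BTU

0.119 ft²·°F·h/BTU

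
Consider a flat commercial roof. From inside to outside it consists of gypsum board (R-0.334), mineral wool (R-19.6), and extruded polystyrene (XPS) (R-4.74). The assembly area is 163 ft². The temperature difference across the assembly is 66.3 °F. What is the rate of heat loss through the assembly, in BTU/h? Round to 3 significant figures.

R_total = 0.334 + 19.6 + 4.74 = 24.67 ft²·°F·h/BTU
Q = A·ΔT/R = 163 × 66.3 / 24.67 = 438 BTU/h

438 BTU/h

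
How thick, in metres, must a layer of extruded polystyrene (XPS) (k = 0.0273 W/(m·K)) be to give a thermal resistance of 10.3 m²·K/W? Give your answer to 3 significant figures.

0.281 m

L = R·k = 10.3 × 0.0273 = 0.2812 m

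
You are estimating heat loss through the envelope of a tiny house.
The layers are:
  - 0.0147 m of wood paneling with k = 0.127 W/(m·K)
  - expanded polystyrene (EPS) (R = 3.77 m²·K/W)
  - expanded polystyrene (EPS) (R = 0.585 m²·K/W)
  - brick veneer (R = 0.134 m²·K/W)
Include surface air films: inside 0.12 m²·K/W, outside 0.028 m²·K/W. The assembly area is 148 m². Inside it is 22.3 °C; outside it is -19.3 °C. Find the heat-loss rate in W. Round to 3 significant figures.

1300 W

0.0147/0.127 = 0.1157
R_total = 0.12 + 0.1157 + 3.77 + 0.585 + 0.134 + 0.028 = 4.753 m²·K/W
Q = A·ΔT/R = 148 × (22.3 − (-19.3)) / 4.753 = 1295 W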